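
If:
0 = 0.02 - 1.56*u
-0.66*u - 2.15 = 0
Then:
No Solution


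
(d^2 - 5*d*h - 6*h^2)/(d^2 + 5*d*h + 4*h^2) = (d - 6*h)/(d + 4*h)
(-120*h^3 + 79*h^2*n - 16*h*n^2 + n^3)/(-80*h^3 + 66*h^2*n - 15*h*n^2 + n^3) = (3*h - n)/(2*h - n)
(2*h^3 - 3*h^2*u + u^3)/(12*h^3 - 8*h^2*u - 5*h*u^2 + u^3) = (-h + u)/(-6*h + u)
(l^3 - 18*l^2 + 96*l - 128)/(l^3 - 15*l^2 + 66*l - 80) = (l - 8)/(l - 5)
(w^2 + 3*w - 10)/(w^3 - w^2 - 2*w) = (w + 5)/(w*(w + 1))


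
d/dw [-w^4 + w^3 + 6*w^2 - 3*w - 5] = -4*w^3 + 3*w^2 + 12*w - 3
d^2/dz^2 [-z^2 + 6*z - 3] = -2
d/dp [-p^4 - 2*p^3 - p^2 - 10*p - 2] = -4*p^3 - 6*p^2 - 2*p - 10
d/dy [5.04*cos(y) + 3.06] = -5.04*sin(y)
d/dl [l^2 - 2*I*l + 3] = 2*l - 2*I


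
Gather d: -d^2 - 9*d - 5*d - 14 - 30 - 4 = -d^2 - 14*d - 48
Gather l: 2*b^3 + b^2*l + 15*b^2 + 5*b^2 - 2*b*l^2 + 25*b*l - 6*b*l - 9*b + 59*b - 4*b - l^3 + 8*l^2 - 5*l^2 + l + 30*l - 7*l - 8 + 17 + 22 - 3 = 2*b^3 + 20*b^2 + 46*b - l^3 + l^2*(3 - 2*b) + l*(b^2 + 19*b + 24) + 28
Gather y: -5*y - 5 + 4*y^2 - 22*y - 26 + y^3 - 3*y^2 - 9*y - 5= y^3 + y^2 - 36*y - 36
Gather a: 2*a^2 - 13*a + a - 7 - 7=2*a^2 - 12*a - 14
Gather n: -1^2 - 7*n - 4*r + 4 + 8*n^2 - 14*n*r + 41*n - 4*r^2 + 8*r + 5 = 8*n^2 + n*(34 - 14*r) - 4*r^2 + 4*r + 8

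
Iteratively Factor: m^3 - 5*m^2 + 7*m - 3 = (m - 1)*(m^2 - 4*m + 3) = (m - 1)^2*(m - 3)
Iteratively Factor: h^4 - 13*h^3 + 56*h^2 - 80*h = (h)*(h^3 - 13*h^2 + 56*h - 80) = h*(h - 4)*(h^2 - 9*h + 20) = h*(h - 5)*(h - 4)*(h - 4)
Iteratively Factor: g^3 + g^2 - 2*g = (g)*(g^2 + g - 2) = g*(g + 2)*(g - 1)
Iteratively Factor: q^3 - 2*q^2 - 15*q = (q)*(q^2 - 2*q - 15) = q*(q + 3)*(q - 5)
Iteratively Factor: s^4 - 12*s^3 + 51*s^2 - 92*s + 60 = (s - 2)*(s^3 - 10*s^2 + 31*s - 30) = (s - 3)*(s - 2)*(s^2 - 7*s + 10) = (s - 5)*(s - 3)*(s - 2)*(s - 2)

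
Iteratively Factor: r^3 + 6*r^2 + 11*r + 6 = (r + 2)*(r^2 + 4*r + 3) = (r + 2)*(r + 3)*(r + 1)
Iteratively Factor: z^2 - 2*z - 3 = (z - 3)*(z + 1)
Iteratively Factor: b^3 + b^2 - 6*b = (b - 2)*(b^2 + 3*b) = (b - 2)*(b + 3)*(b)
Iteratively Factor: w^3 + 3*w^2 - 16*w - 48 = (w + 3)*(w^2 - 16) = (w - 4)*(w + 3)*(w + 4)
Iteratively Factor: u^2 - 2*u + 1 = (u - 1)*(u - 1)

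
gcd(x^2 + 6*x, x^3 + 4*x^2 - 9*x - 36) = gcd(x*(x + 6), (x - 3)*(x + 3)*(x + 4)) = 1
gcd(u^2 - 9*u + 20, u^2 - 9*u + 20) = u^2 - 9*u + 20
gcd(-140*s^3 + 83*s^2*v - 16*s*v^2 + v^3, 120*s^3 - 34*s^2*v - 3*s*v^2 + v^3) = 20*s^2 - 9*s*v + v^2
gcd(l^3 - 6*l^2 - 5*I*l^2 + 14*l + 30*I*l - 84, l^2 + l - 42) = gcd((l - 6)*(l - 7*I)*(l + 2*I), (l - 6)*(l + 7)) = l - 6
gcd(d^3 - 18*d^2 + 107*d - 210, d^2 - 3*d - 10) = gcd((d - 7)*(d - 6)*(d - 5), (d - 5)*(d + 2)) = d - 5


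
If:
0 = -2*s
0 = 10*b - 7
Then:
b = 7/10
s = 0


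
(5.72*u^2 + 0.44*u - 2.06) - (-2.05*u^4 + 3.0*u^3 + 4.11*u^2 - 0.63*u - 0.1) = 2.05*u^4 - 3.0*u^3 + 1.61*u^2 + 1.07*u - 1.96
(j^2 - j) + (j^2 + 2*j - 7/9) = 2*j^2 + j - 7/9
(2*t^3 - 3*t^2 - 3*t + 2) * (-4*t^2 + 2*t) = -8*t^5 + 16*t^4 + 6*t^3 - 14*t^2 + 4*t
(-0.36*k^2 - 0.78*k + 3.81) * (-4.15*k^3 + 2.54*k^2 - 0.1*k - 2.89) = 1.494*k^5 + 2.3226*k^4 - 17.7567*k^3 + 10.7958*k^2 + 1.8732*k - 11.0109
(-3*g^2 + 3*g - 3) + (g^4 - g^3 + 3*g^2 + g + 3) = g^4 - g^3 + 4*g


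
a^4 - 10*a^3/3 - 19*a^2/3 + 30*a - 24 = (a - 3)*(a - 2)*(a - 4/3)*(a + 3)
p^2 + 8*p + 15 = (p + 3)*(p + 5)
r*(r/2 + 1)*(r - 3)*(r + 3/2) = r^4/2 + r^3/4 - 15*r^2/4 - 9*r/2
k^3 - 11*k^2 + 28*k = k*(k - 7)*(k - 4)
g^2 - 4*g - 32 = (g - 8)*(g + 4)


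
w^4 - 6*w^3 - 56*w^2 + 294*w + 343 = (w - 7)^2*(w + 1)*(w + 7)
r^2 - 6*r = r*(r - 6)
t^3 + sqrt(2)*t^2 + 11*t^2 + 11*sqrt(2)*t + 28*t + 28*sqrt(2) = (t + 4)*(t + 7)*(t + sqrt(2))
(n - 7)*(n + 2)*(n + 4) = n^3 - n^2 - 34*n - 56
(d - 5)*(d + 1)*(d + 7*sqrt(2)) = d^3 - 4*d^2 + 7*sqrt(2)*d^2 - 28*sqrt(2)*d - 5*d - 35*sqrt(2)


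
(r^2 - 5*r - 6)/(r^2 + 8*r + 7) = (r - 6)/(r + 7)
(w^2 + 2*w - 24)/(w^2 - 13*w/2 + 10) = 2*(w + 6)/(2*w - 5)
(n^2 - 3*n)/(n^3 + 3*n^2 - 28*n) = (n - 3)/(n^2 + 3*n - 28)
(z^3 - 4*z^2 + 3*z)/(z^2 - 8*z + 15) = z*(z - 1)/(z - 5)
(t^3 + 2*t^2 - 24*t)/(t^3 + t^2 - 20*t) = (t + 6)/(t + 5)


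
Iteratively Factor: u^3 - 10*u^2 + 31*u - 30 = (u - 5)*(u^2 - 5*u + 6) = (u - 5)*(u - 2)*(u - 3)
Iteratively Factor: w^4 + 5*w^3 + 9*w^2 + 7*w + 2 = (w + 1)*(w^3 + 4*w^2 + 5*w + 2) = (w + 1)*(w + 2)*(w^2 + 2*w + 1) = (w + 1)^2*(w + 2)*(w + 1)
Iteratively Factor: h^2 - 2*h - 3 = (h + 1)*(h - 3)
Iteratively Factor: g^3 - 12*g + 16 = (g - 2)*(g^2 + 2*g - 8) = (g - 2)^2*(g + 4)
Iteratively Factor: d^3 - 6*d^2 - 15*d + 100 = (d + 4)*(d^2 - 10*d + 25) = (d - 5)*(d + 4)*(d - 5)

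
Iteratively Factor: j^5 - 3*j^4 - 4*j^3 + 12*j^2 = (j - 3)*(j^4 - 4*j^2) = j*(j - 3)*(j^3 - 4*j) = j^2*(j - 3)*(j^2 - 4) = j^2*(j - 3)*(j - 2)*(j + 2)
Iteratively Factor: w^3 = (w)*(w^2) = w^2*(w)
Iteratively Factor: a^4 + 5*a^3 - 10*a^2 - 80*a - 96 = (a + 2)*(a^3 + 3*a^2 - 16*a - 48) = (a + 2)*(a + 3)*(a^2 - 16) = (a - 4)*(a + 2)*(a + 3)*(a + 4)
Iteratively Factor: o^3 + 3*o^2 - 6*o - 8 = (o + 4)*(o^2 - o - 2) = (o - 2)*(o + 4)*(o + 1)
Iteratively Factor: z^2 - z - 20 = (z - 5)*(z + 4)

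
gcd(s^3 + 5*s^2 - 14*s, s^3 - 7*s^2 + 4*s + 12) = s - 2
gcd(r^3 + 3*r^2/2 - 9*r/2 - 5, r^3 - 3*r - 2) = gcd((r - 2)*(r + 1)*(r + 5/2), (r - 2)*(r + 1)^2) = r^2 - r - 2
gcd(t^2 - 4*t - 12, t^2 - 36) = t - 6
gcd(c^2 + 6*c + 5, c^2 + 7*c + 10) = c + 5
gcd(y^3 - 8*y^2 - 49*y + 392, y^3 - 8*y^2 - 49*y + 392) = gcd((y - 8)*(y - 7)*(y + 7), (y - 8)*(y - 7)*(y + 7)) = y^3 - 8*y^2 - 49*y + 392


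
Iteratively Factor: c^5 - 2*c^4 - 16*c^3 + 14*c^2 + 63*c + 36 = (c - 3)*(c^4 + c^3 - 13*c^2 - 25*c - 12) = (c - 4)*(c - 3)*(c^3 + 5*c^2 + 7*c + 3) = (c - 4)*(c - 3)*(c + 1)*(c^2 + 4*c + 3) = (c - 4)*(c - 3)*(c + 1)^2*(c + 3)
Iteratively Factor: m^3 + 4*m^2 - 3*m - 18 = (m - 2)*(m^2 + 6*m + 9) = (m - 2)*(m + 3)*(m + 3)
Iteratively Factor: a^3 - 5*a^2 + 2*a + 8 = (a - 2)*(a^2 - 3*a - 4) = (a - 2)*(a + 1)*(a - 4)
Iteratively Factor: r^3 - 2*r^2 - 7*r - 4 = (r + 1)*(r^2 - 3*r - 4) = (r - 4)*(r + 1)*(r + 1)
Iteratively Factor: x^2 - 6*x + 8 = (x - 2)*(x - 4)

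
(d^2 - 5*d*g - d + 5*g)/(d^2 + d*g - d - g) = (d - 5*g)/(d + g)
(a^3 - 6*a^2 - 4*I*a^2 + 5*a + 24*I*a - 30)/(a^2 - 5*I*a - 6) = (a^3 + a^2*(-6 - 4*I) + a*(5 + 24*I) - 30)/(a^2 - 5*I*a - 6)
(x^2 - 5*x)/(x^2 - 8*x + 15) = x/(x - 3)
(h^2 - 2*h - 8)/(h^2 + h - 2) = (h - 4)/(h - 1)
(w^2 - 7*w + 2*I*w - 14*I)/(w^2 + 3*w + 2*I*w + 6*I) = (w - 7)/(w + 3)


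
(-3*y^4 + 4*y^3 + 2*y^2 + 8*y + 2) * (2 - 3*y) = 9*y^5 - 18*y^4 + 2*y^3 - 20*y^2 + 10*y + 4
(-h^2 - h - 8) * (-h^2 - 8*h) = h^4 + 9*h^3 + 16*h^2 + 64*h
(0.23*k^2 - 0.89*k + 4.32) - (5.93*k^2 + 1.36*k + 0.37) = -5.7*k^2 - 2.25*k + 3.95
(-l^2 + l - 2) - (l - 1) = -l^2 - 1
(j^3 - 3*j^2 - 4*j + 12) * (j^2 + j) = j^5 - 2*j^4 - 7*j^3 + 8*j^2 + 12*j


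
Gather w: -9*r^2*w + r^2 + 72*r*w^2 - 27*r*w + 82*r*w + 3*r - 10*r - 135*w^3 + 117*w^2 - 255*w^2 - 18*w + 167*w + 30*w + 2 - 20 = r^2 - 7*r - 135*w^3 + w^2*(72*r - 138) + w*(-9*r^2 + 55*r + 179) - 18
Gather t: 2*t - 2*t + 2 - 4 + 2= 0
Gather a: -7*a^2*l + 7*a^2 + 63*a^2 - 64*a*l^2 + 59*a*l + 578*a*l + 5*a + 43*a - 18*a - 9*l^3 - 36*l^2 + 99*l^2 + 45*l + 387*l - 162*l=a^2*(70 - 7*l) + a*(-64*l^2 + 637*l + 30) - 9*l^3 + 63*l^2 + 270*l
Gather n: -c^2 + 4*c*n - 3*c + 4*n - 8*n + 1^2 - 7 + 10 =-c^2 - 3*c + n*(4*c - 4) + 4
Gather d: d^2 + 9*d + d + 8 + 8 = d^2 + 10*d + 16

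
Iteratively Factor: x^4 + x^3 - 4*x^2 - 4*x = (x + 1)*(x^3 - 4*x) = (x + 1)*(x + 2)*(x^2 - 2*x) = x*(x + 1)*(x + 2)*(x - 2)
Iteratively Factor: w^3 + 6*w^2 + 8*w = (w + 4)*(w^2 + 2*w) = w*(w + 4)*(w + 2)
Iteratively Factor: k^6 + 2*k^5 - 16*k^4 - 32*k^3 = (k - 4)*(k^5 + 6*k^4 + 8*k^3) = k*(k - 4)*(k^4 + 6*k^3 + 8*k^2) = k^2*(k - 4)*(k^3 + 6*k^2 + 8*k) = k^2*(k - 4)*(k + 2)*(k^2 + 4*k) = k^2*(k - 4)*(k + 2)*(k + 4)*(k)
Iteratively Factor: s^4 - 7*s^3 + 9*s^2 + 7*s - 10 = (s - 5)*(s^3 - 2*s^2 - s + 2) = (s - 5)*(s - 1)*(s^2 - s - 2) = (s - 5)*(s - 2)*(s - 1)*(s + 1)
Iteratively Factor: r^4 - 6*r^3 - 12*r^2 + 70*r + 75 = (r + 1)*(r^3 - 7*r^2 - 5*r + 75) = (r - 5)*(r + 1)*(r^2 - 2*r - 15) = (r - 5)*(r + 1)*(r + 3)*(r - 5)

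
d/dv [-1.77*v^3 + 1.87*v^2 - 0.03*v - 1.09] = -5.31*v^2 + 3.74*v - 0.03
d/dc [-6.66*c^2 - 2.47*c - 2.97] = -13.32*c - 2.47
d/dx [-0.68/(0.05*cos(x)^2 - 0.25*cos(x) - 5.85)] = (0.17 - 0.068*cos(x))*sin(x)/(-0.05*cos(x)^2 + 0.25*cos(x) + 5.85)^2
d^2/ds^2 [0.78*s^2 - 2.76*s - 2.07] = 1.56000000000000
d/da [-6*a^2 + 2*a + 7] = 2 - 12*a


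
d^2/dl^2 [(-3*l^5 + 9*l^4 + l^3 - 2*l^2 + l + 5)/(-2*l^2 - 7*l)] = 2*(36*l^7 + 300*l^6 + 504*l^5 - 1323*l^4 - 81*l^3 - 60*l^2 - 210*l - 245)/(l^3*(8*l^3 + 84*l^2 + 294*l + 343))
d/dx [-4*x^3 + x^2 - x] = -12*x^2 + 2*x - 1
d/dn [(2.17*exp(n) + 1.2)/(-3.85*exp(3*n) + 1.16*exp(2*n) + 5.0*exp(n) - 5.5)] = (16.709*exp(3*n) + 11.3428*exp(2*n) - 2.784*exp(n) - 17.935)*exp(n)/(14.8225*exp(6*n) - 8.932*exp(5*n) - 37.1544*exp(4*n) + 53.95*exp(3*n) + 12.24*exp(2*n) - 55.0*exp(n) + 30.25)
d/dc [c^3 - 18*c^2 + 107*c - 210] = 3*c^2 - 36*c + 107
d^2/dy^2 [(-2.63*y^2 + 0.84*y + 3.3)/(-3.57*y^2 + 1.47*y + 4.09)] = (-5.6843418860808e-14*y^4 + 6.192522*y^3 - 21.940506*y^2 + 30.317868*y - 12.54005)/(45.499293*y^6 - 56.205009*y^5 - 133.236684*y^4 + 125.606943*y^3 + 152.643708*y^2 - 73.770921*y - 68.417929)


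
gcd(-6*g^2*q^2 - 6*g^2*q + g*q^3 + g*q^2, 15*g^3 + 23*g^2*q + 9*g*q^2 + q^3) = 1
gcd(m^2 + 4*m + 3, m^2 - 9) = m + 3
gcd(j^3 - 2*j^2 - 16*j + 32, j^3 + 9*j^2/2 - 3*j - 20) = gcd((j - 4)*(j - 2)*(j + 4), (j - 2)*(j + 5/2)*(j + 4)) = j^2 + 2*j - 8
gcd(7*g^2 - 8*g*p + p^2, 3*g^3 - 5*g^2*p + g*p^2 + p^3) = -g + p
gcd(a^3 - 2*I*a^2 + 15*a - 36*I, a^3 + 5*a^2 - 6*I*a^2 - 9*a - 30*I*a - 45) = a^2 - 6*I*a - 9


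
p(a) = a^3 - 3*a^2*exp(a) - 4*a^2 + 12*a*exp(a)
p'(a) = -3*a^2*exp(a) + 3*a^2 + 6*a*exp(a) - 8*a + 12*exp(a)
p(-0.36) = -3.85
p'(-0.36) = 9.86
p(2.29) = 107.04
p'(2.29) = 96.24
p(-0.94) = -9.81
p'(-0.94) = 11.62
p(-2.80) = -56.79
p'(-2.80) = 44.20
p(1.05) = 23.30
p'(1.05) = 37.75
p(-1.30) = -14.59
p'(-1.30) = 15.23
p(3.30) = 180.27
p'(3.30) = -17.32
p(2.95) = 168.40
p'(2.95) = 71.15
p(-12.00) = -2304.00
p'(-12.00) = 528.00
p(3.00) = 171.77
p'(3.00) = 63.26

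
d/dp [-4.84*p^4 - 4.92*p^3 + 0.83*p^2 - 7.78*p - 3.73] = -19.36*p^3 - 14.76*p^2 + 1.66*p - 7.78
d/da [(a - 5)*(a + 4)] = 2*a - 1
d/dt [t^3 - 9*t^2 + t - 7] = 3*t^2 - 18*t + 1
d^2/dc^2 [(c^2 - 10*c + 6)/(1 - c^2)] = 2*(10*c^3 - 21*c^2 + 30*c - 7)/(c^6 - 3*c^4 + 3*c^2 - 1)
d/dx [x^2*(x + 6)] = 3*x*(x + 4)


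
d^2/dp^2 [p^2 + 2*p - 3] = 2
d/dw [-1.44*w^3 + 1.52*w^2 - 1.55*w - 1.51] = -4.32*w^2 + 3.04*w - 1.55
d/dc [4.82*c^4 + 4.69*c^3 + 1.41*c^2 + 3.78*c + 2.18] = 19.28*c^3 + 14.07*c^2 + 2.82*c + 3.78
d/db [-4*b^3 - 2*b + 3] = -12*b^2 - 2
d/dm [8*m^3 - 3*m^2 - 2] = 6*m*(4*m - 1)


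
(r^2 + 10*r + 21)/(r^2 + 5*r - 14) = (r + 3)/(r - 2)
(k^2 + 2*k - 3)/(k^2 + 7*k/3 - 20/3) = 3*(k^2 + 2*k - 3)/(3*k^2 + 7*k - 20)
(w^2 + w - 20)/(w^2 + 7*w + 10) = (w - 4)/(w + 2)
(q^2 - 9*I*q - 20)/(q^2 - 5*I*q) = (q - 4*I)/q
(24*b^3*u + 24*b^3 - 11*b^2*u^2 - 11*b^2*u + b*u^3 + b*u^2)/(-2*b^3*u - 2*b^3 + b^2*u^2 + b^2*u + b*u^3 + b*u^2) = (24*b^2 - 11*b*u + u^2)/(-2*b^2 + b*u + u^2)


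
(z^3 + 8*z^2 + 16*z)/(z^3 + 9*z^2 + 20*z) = (z + 4)/(z + 5)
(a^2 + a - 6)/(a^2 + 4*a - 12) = (a + 3)/(a + 6)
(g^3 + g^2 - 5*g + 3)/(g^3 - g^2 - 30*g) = (-g^3 - g^2 + 5*g - 3)/(g*(-g^2 + g + 30))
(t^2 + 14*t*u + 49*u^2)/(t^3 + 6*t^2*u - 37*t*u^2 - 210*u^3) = (t + 7*u)/(t^2 - t*u - 30*u^2)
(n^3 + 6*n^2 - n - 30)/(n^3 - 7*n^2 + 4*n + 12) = (n^2 + 8*n + 15)/(n^2 - 5*n - 6)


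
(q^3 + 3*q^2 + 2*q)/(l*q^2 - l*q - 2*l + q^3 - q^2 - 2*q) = q*(q + 2)/(l*q - 2*l + q^2 - 2*q)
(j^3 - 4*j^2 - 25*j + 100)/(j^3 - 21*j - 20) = (j^2 + j - 20)/(j^2 + 5*j + 4)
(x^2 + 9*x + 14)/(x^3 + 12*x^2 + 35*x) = (x + 2)/(x*(x + 5))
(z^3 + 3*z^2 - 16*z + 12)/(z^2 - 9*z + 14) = (z^2 + 5*z - 6)/(z - 7)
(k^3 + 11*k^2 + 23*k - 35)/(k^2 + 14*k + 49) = (k^2 + 4*k - 5)/(k + 7)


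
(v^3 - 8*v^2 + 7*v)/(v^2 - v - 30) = v*(-v^2 + 8*v - 7)/(-v^2 + v + 30)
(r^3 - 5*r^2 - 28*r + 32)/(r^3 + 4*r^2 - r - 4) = (r - 8)/(r + 1)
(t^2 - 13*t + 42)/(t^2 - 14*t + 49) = (t - 6)/(t - 7)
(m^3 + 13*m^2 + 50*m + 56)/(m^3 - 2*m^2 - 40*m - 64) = (m + 7)/(m - 8)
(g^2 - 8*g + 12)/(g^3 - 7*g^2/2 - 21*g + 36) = 2*(g - 2)/(2*g^2 + 5*g - 12)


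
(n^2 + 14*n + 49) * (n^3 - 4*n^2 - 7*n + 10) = n^5 + 10*n^4 - 14*n^3 - 284*n^2 - 203*n + 490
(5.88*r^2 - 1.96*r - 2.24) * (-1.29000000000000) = -7.5852*r^2 + 2.5284*r + 2.8896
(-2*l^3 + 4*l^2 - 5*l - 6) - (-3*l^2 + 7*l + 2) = -2*l^3 + 7*l^2 - 12*l - 8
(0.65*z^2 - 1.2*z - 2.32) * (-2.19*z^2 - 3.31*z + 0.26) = -1.4235*z^4 + 0.4765*z^3 + 9.2218*z^2 + 7.3672*z - 0.6032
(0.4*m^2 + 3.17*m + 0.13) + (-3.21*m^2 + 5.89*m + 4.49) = -2.81*m^2 + 9.06*m + 4.62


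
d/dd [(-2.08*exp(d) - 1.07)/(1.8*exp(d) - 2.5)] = 7.126*exp(d)/(1.8*exp(d) - 2.5)^2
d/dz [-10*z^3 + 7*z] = 7 - 30*z^2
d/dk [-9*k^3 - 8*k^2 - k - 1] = -27*k^2 - 16*k - 1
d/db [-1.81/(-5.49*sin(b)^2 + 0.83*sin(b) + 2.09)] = (1.5023 - 19.8738*sin(b))*cos(b)/(-5.49*sin(b)^2 + 0.83*sin(b) + 2.09)^2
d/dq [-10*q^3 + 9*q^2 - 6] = 6*q*(3 - 5*q)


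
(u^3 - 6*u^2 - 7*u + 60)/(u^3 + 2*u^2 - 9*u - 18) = (u^2 - 9*u + 20)/(u^2 - u - 6)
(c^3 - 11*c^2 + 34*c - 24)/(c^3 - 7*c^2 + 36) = (c^2 - 5*c + 4)/(c^2 - c - 6)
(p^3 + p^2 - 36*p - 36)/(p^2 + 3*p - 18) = (p^2 - 5*p - 6)/(p - 3)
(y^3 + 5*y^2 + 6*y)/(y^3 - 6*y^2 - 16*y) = (y + 3)/(y - 8)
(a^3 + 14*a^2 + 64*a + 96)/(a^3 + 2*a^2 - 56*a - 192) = (a + 4)/(a - 8)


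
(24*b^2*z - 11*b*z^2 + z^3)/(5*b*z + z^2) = (24*b^2 - 11*b*z + z^2)/(5*b + z)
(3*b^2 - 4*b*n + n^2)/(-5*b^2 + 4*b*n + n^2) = (-3*b + n)/(5*b + n)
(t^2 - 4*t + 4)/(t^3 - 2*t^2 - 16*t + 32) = (t - 2)/(t^2 - 16)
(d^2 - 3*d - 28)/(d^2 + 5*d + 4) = (d - 7)/(d + 1)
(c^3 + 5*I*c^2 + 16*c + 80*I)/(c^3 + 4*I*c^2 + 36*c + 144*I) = (c^2 + I*c + 20)/(c^2 + 36)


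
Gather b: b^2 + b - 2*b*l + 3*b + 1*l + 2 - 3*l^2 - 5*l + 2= b^2 + b*(4 - 2*l) - 3*l^2 - 4*l + 4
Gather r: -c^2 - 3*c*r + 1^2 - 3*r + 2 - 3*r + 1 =-c^2 + r*(-3*c - 6) + 4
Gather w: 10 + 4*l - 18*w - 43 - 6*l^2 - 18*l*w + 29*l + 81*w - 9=-6*l^2 + 33*l + w*(63 - 18*l) - 42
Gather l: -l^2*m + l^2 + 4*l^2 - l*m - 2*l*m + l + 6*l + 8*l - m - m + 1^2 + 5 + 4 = l^2*(5 - m) + l*(15 - 3*m) - 2*m + 10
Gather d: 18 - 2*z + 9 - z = 27 - 3*z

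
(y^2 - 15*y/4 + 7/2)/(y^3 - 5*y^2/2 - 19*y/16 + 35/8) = 4/(4*y + 5)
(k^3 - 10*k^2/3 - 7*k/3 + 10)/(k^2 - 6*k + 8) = (k^2 - 4*k/3 - 5)/(k - 4)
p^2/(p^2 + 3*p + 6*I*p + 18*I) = p^2/(p^2 + p*(3 + 6*I) + 18*I)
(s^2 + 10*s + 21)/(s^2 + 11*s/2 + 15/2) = 2*(s + 7)/(2*s + 5)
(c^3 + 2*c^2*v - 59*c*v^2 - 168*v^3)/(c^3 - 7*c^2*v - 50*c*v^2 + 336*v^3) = (-c - 3*v)/(-c + 6*v)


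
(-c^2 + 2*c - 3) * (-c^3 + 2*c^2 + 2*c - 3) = c^5 - 4*c^4 + 5*c^3 + c^2 - 12*c + 9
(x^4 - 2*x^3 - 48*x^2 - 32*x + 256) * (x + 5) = x^5 + 3*x^4 - 58*x^3 - 272*x^2 + 96*x + 1280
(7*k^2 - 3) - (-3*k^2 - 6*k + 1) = 10*k^2 + 6*k - 4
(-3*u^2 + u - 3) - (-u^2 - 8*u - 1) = -2*u^2 + 9*u - 2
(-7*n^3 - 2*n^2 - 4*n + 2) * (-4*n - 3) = 28*n^4 + 29*n^3 + 22*n^2 + 4*n - 6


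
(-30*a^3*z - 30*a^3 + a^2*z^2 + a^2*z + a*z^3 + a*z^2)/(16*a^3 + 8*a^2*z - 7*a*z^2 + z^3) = a*(-30*a^2*z - 30*a^2 + a*z^2 + a*z + z^3 + z^2)/(16*a^3 + 8*a^2*z - 7*a*z^2 + z^3)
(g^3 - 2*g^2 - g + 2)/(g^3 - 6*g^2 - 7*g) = (g^2 - 3*g + 2)/(g*(g - 7))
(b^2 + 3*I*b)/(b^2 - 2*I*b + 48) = b*(b + 3*I)/(b^2 - 2*I*b + 48)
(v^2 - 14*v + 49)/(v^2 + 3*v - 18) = (v^2 - 14*v + 49)/(v^2 + 3*v - 18)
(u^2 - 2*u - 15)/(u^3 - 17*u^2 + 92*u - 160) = (u + 3)/(u^2 - 12*u + 32)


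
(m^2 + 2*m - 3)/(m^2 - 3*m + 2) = (m + 3)/(m - 2)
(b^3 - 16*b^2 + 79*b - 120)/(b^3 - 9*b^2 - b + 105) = (b^2 - 11*b + 24)/(b^2 - 4*b - 21)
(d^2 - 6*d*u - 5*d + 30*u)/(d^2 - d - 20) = (d - 6*u)/(d + 4)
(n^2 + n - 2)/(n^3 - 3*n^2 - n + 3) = (n + 2)/(n^2 - 2*n - 3)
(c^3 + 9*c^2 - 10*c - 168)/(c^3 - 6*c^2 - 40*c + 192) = (c + 7)/(c - 8)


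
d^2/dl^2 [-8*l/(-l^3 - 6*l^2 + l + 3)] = 16*(l*(3*l^2 + 12*l - 1)^2 + (-3*l^2 - 3*l*(l + 2) - 12*l + 1)*(l^3 + 6*l^2 - l - 3))/(l^3 + 6*l^2 - l - 3)^3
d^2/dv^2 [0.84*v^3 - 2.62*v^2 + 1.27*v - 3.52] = 5.04*v - 5.24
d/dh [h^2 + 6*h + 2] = 2*h + 6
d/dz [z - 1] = 1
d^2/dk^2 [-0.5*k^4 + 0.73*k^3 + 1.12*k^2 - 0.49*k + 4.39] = -6.0*k^2 + 4.38*k + 2.24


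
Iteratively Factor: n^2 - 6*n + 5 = (n - 1)*(n - 5)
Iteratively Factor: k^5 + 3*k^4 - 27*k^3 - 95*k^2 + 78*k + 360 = (k - 2)*(k^4 + 5*k^3 - 17*k^2 - 129*k - 180) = (k - 2)*(k + 3)*(k^3 + 2*k^2 - 23*k - 60) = (k - 2)*(k + 3)^2*(k^2 - k - 20) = (k - 2)*(k + 3)^2*(k + 4)*(k - 5)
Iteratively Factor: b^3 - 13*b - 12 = (b + 1)*(b^2 - b - 12) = (b - 4)*(b + 1)*(b + 3)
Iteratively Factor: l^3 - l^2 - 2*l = (l + 1)*(l^2 - 2*l) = l*(l + 1)*(l - 2)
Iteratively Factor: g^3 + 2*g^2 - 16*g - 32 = (g + 4)*(g^2 - 2*g - 8) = (g + 2)*(g + 4)*(g - 4)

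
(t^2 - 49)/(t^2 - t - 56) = (t - 7)/(t - 8)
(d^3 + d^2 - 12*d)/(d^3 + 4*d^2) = (d - 3)/d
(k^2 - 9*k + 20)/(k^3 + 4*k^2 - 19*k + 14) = (k^2 - 9*k + 20)/(k^3 + 4*k^2 - 19*k + 14)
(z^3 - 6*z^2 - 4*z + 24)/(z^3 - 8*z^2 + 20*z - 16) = (z^2 - 4*z - 12)/(z^2 - 6*z + 8)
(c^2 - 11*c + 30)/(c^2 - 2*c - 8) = (-c^2 + 11*c - 30)/(-c^2 + 2*c + 8)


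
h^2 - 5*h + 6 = (h - 3)*(h - 2)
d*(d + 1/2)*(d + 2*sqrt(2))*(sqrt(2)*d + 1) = sqrt(2)*d^4 + sqrt(2)*d^3/2 + 5*d^3 + 5*d^2/2 + 2*sqrt(2)*d^2 + sqrt(2)*d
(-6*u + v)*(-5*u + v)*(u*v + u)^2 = 30*u^4*v^2 + 60*u^4*v + 30*u^4 - 11*u^3*v^3 - 22*u^3*v^2 - 11*u^3*v + u^2*v^4 + 2*u^2*v^3 + u^2*v^2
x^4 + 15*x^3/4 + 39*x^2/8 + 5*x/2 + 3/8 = (x + 1/4)*(x + 1)^2*(x + 3/2)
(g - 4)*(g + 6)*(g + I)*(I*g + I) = I*g^4 - g^3 + 3*I*g^3 - 3*g^2 - 22*I*g^2 + 22*g - 24*I*g + 24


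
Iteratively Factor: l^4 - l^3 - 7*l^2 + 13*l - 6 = (l - 2)*(l^3 + l^2 - 5*l + 3) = (l - 2)*(l + 3)*(l^2 - 2*l + 1) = (l - 2)*(l - 1)*(l + 3)*(l - 1)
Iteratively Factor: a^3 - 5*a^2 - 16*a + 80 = (a - 5)*(a^2 - 16) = (a - 5)*(a + 4)*(a - 4)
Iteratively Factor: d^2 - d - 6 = (d + 2)*(d - 3)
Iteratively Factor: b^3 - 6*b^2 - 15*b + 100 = (b - 5)*(b^2 - b - 20) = (b - 5)^2*(b + 4)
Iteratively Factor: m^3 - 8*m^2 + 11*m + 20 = (m - 4)*(m^2 - 4*m - 5) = (m - 4)*(m + 1)*(m - 5)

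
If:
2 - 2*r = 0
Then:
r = 1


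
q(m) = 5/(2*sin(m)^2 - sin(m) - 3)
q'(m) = 5*(-4*sin(m)*cos(m) + cos(m))/(2*sin(m)^2 - sin(m) - 3)^2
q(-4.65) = -2.49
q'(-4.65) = 0.23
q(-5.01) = -2.35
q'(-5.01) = -0.91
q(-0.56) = -2.63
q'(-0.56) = 3.65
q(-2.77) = -2.11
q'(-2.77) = -2.03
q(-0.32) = -2.01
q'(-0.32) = 1.73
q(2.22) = -1.98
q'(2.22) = 1.03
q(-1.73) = -79.48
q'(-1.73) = -991.26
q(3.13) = -1.66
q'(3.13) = -0.53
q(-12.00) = -1.69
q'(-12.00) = -0.55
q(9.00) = -1.63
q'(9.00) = 0.31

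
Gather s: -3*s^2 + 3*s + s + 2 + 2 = -3*s^2 + 4*s + 4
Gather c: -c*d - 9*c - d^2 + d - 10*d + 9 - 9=c*(-d - 9) - d^2 - 9*d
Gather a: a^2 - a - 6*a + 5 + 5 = a^2 - 7*a + 10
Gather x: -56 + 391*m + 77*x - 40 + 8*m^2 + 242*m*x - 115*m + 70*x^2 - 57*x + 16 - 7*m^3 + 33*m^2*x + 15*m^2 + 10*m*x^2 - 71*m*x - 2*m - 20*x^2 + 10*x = -7*m^3 + 23*m^2 + 274*m + x^2*(10*m + 50) + x*(33*m^2 + 171*m + 30) - 80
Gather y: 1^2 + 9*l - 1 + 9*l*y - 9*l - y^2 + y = -y^2 + y*(9*l + 1)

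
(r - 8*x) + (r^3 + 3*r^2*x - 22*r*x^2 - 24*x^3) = r^3 + 3*r^2*x - 22*r*x^2 + r - 24*x^3 - 8*x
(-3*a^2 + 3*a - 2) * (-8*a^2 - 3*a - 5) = 24*a^4 - 15*a^3 + 22*a^2 - 9*a + 10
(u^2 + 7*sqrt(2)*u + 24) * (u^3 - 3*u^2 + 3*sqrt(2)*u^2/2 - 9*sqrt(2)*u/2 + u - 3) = u^5 - 3*u^4 + 17*sqrt(2)*u^4/2 - 51*sqrt(2)*u^3/2 + 46*u^3 - 138*u^2 + 43*sqrt(2)*u^2 - 129*sqrt(2)*u + 24*u - 72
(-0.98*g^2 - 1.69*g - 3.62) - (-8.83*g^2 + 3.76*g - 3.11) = 7.85*g^2 - 5.45*g - 0.51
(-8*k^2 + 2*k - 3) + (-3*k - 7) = -8*k^2 - k - 10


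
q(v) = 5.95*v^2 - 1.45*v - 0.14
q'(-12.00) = -144.25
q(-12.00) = 874.06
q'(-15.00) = -179.95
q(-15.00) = 1360.36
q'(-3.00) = -37.15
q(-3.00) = 57.76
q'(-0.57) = -8.23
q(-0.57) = 2.62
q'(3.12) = 35.68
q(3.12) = 53.26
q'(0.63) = 6.05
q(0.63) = 1.31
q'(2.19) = 24.61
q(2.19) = 25.22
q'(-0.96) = -12.87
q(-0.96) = 6.74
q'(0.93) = 9.62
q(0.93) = 3.66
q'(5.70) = 66.38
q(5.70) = 184.91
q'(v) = 11.9*v - 1.45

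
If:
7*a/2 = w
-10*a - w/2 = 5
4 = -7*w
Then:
No Solution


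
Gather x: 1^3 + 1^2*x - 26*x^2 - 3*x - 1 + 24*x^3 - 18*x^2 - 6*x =24*x^3 - 44*x^2 - 8*x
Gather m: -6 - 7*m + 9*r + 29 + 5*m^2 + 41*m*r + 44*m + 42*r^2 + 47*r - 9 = 5*m^2 + m*(41*r + 37) + 42*r^2 + 56*r + 14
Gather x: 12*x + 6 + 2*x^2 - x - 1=2*x^2 + 11*x + 5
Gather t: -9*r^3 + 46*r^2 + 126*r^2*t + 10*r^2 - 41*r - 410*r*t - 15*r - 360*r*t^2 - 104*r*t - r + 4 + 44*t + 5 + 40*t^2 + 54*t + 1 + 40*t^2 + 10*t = -9*r^3 + 56*r^2 - 57*r + t^2*(80 - 360*r) + t*(126*r^2 - 514*r + 108) + 10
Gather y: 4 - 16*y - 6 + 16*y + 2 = 0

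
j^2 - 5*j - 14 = (j - 7)*(j + 2)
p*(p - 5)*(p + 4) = p^3 - p^2 - 20*p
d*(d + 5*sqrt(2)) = d^2 + 5*sqrt(2)*d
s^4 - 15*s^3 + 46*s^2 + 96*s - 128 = (s - 8)^2*(s - 1)*(s + 2)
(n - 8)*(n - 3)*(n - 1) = n^3 - 12*n^2 + 35*n - 24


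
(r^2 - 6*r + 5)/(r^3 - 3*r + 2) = (r - 5)/(r^2 + r - 2)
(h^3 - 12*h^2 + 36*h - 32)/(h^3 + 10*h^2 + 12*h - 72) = (h^2 - 10*h + 16)/(h^2 + 12*h + 36)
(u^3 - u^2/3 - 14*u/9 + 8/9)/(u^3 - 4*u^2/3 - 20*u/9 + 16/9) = (u - 1)/(u - 2)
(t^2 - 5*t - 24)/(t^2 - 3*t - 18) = (t - 8)/(t - 6)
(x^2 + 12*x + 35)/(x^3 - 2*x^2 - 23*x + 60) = (x + 7)/(x^2 - 7*x + 12)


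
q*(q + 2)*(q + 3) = q^3 + 5*q^2 + 6*q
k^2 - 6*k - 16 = (k - 8)*(k + 2)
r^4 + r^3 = r^3*(r + 1)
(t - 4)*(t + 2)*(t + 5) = t^3 + 3*t^2 - 18*t - 40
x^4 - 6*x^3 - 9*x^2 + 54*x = x*(x - 6)*(x - 3)*(x + 3)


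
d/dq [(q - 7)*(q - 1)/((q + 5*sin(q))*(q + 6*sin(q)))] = (-(q - 7)*(q - 1)*(q + 5*sin(q))*(6*cos(q) + 1) - (q - 7)*(q - 1)*(q + 6*sin(q))*(5*cos(q) + 1) + (q + 5*sin(q))*(q + 6*sin(q))*(2*q - 8))/((q + 5*sin(q))^2*(q + 6*sin(q))^2)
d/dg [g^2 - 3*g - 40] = 2*g - 3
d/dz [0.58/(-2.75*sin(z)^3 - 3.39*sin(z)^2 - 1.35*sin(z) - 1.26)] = (4.785*sin(z)^2 + 3.9324*sin(z) + 0.783)*cos(z)/(2.75*sin(z)^3 + 3.39*sin(z)^2 + 1.35*sin(z) + 1.26)^2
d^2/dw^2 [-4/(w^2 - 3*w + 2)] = 8*(w^2 - 3*w - (2*w - 3)^2 + 2)/(w^2 - 3*w + 2)^3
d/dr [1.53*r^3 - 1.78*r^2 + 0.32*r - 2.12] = 4.59*r^2 - 3.56*r + 0.32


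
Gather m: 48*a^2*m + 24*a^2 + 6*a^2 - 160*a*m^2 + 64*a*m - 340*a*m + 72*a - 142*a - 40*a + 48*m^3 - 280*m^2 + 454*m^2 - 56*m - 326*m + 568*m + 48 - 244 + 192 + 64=30*a^2 - 110*a + 48*m^3 + m^2*(174 - 160*a) + m*(48*a^2 - 276*a + 186) + 60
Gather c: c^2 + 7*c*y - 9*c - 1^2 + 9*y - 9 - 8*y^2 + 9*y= c^2 + c*(7*y - 9) - 8*y^2 + 18*y - 10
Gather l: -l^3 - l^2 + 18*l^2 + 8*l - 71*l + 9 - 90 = -l^3 + 17*l^2 - 63*l - 81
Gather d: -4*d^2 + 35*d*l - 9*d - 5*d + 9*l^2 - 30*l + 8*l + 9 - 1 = -4*d^2 + d*(35*l - 14) + 9*l^2 - 22*l + 8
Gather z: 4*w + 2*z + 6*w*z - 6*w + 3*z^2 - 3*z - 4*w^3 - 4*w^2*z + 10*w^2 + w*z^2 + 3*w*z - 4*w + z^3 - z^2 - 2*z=-4*w^3 + 10*w^2 - 6*w + z^3 + z^2*(w + 2) + z*(-4*w^2 + 9*w - 3)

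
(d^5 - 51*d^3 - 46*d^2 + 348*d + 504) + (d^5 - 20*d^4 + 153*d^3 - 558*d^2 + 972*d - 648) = 2*d^5 - 20*d^4 + 102*d^3 - 604*d^2 + 1320*d - 144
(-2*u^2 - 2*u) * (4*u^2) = -8*u^4 - 8*u^3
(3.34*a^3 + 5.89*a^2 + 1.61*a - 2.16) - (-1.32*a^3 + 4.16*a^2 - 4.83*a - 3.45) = 4.66*a^3 + 1.73*a^2 + 6.44*a + 1.29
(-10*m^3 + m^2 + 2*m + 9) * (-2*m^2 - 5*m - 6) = 20*m^5 + 48*m^4 + 51*m^3 - 34*m^2 - 57*m - 54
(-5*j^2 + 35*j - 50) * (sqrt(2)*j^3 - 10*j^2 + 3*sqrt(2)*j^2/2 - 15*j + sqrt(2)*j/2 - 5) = -5*sqrt(2)*j^5 + 55*sqrt(2)*j^4/2 + 50*j^4 - 275*j^3 - 115*sqrt(2)*j^2/2 - 25*sqrt(2)*j + 575*j + 250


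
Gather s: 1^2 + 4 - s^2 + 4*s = -s^2 + 4*s + 5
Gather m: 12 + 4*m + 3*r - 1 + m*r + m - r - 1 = m*(r + 5) + 2*r + 10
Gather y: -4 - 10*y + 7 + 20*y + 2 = 10*y + 5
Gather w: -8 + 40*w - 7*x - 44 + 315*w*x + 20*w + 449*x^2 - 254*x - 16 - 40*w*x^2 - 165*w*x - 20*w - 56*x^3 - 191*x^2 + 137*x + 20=w*(-40*x^2 + 150*x + 40) - 56*x^3 + 258*x^2 - 124*x - 48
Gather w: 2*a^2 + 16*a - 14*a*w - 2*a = 2*a^2 - 14*a*w + 14*a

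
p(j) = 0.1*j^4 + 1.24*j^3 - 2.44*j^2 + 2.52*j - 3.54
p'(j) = 0.4*j^3 + 3.72*j^2 - 4.88*j + 2.52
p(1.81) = 1.45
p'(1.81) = 8.25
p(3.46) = 41.66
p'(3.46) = 46.74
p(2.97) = 22.69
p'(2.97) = 31.32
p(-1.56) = -17.52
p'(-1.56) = 17.67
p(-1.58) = -17.88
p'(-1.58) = 17.94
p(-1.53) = -17.00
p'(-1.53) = 17.26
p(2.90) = 20.56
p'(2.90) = 29.41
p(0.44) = -2.79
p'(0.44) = 1.13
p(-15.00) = 287.16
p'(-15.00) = -437.28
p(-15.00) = 287.16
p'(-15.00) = -437.28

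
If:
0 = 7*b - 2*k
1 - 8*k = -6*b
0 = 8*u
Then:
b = 1/22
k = 7/44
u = 0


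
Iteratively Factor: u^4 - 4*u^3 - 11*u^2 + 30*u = (u - 5)*(u^3 + u^2 - 6*u) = (u - 5)*(u + 3)*(u^2 - 2*u) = u*(u - 5)*(u + 3)*(u - 2)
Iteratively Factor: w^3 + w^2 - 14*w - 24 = (w - 4)*(w^2 + 5*w + 6) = (w - 4)*(w + 3)*(w + 2)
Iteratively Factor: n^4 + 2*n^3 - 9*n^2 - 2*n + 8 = (n + 1)*(n^3 + n^2 - 10*n + 8) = (n - 1)*(n + 1)*(n^2 + 2*n - 8) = (n - 2)*(n - 1)*(n + 1)*(n + 4)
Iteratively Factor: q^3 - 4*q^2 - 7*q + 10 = (q - 1)*(q^2 - 3*q - 10) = (q - 5)*(q - 1)*(q + 2)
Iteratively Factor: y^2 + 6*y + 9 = (y + 3)*(y + 3)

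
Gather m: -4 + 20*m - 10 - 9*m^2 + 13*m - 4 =-9*m^2 + 33*m - 18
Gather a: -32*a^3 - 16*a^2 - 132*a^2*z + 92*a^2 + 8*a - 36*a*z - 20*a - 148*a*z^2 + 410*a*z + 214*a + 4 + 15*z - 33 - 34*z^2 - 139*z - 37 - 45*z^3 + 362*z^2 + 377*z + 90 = -32*a^3 + a^2*(76 - 132*z) + a*(-148*z^2 + 374*z + 202) - 45*z^3 + 328*z^2 + 253*z + 24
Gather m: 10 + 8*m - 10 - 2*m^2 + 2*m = -2*m^2 + 10*m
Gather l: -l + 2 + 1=3 - l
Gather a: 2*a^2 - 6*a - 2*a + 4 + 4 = 2*a^2 - 8*a + 8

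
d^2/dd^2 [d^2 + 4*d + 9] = 2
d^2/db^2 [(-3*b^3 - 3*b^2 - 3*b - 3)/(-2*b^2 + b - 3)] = 6*(b^3 - 15*b^2 + 3*b + 7)/(8*b^6 - 12*b^5 + 42*b^4 - 37*b^3 + 63*b^2 - 27*b + 27)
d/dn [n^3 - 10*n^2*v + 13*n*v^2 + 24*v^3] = 3*n^2 - 20*n*v + 13*v^2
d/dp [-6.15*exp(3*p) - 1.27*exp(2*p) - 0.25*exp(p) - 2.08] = (-18.45*exp(2*p) - 2.54*exp(p) - 0.25)*exp(p)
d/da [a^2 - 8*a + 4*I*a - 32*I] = 2*a - 8 + 4*I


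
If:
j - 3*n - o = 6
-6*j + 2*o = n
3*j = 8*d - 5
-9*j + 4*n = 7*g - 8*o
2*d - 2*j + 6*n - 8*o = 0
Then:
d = 439/739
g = -10771/5173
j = -61/739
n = -1232/739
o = -799/739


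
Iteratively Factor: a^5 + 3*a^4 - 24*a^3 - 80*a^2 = (a)*(a^4 + 3*a^3 - 24*a^2 - 80*a) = a*(a + 4)*(a^3 - a^2 - 20*a) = a*(a + 4)^2*(a^2 - 5*a) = a^2*(a + 4)^2*(a - 5)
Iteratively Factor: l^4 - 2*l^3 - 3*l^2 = (l)*(l^3 - 2*l^2 - 3*l) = l^2*(l^2 - 2*l - 3) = l^2*(l - 3)*(l + 1)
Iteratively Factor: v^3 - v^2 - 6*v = (v + 2)*(v^2 - 3*v) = (v - 3)*(v + 2)*(v)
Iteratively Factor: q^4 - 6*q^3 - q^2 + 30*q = (q + 2)*(q^3 - 8*q^2 + 15*q) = q*(q + 2)*(q^2 - 8*q + 15) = q*(q - 5)*(q + 2)*(q - 3)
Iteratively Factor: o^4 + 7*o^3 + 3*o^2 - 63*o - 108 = (o - 3)*(o^3 + 10*o^2 + 33*o + 36) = (o - 3)*(o + 3)*(o^2 + 7*o + 12) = (o - 3)*(o + 3)*(o + 4)*(o + 3)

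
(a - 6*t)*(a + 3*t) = a^2 - 3*a*t - 18*t^2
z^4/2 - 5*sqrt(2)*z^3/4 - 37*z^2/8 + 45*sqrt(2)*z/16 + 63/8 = (z/2 + sqrt(2)/2)*(z - 3/2)*(z + 3/2)*(z - 7*sqrt(2)/2)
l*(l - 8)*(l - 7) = l^3 - 15*l^2 + 56*l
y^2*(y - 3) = y^3 - 3*y^2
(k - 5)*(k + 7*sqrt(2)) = k^2 - 5*k + 7*sqrt(2)*k - 35*sqrt(2)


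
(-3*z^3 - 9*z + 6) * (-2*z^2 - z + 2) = 6*z^5 + 3*z^4 + 12*z^3 - 3*z^2 - 24*z + 12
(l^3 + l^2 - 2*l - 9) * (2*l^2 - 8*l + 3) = 2*l^5 - 6*l^4 - 9*l^3 + l^2 + 66*l - 27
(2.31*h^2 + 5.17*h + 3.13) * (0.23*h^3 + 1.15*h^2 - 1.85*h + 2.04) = 0.5313*h^5 + 3.8456*h^4 + 2.3919*h^3 - 1.2526*h^2 + 4.7563*h + 6.3852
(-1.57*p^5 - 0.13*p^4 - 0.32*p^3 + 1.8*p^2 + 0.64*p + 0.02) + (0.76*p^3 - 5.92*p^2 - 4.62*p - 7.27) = -1.57*p^5 - 0.13*p^4 + 0.44*p^3 - 4.12*p^2 - 3.98*p - 7.25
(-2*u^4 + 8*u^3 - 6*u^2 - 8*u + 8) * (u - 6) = -2*u^5 + 20*u^4 - 54*u^3 + 28*u^2 + 56*u - 48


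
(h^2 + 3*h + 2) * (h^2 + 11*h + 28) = h^4 + 14*h^3 + 63*h^2 + 106*h + 56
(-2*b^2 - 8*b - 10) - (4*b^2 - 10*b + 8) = -6*b^2 + 2*b - 18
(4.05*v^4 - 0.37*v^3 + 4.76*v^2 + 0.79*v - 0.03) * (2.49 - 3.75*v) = -15.1875*v^5 + 11.472*v^4 - 18.7713*v^3 + 8.8899*v^2 + 2.0796*v - 0.0747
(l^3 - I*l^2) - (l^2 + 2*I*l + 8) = l^3 - l^2 - I*l^2 - 2*I*l - 8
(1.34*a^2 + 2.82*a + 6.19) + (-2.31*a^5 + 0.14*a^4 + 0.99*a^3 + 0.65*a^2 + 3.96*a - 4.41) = -2.31*a^5 + 0.14*a^4 + 0.99*a^3 + 1.99*a^2 + 6.78*a + 1.78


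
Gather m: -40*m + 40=40 - 40*m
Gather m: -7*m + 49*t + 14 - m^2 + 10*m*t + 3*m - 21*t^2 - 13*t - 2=-m^2 + m*(10*t - 4) - 21*t^2 + 36*t + 12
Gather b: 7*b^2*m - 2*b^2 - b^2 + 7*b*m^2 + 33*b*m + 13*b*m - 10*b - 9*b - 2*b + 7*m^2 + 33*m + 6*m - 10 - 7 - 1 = b^2*(7*m - 3) + b*(7*m^2 + 46*m - 21) + 7*m^2 + 39*m - 18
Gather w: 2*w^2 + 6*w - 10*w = 2*w^2 - 4*w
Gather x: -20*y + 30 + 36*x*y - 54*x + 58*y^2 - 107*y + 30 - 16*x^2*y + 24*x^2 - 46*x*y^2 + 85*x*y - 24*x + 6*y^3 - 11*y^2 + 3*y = x^2*(24 - 16*y) + x*(-46*y^2 + 121*y - 78) + 6*y^3 + 47*y^2 - 124*y + 60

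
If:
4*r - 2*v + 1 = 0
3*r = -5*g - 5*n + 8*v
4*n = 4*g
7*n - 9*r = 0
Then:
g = -36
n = -36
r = -28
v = -111/2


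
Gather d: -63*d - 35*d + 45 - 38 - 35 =-98*d - 28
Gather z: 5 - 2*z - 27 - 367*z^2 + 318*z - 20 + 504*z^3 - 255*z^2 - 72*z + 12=504*z^3 - 622*z^2 + 244*z - 30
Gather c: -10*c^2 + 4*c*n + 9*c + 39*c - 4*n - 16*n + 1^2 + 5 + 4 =-10*c^2 + c*(4*n + 48) - 20*n + 10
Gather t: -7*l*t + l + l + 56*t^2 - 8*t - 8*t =2*l + 56*t^2 + t*(-7*l - 16)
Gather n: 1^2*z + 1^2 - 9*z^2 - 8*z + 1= -9*z^2 - 7*z + 2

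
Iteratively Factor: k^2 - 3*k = (k - 3)*(k)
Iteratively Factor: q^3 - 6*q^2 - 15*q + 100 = (q - 5)*(q^2 - q - 20) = (q - 5)*(q + 4)*(q - 5)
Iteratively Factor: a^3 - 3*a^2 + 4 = (a - 2)*(a^2 - a - 2) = (a - 2)^2*(a + 1)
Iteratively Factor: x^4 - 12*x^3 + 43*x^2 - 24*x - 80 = (x - 5)*(x^3 - 7*x^2 + 8*x + 16) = (x - 5)*(x - 4)*(x^2 - 3*x - 4) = (x - 5)*(x - 4)^2*(x + 1)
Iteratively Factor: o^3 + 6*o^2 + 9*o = (o + 3)*(o^2 + 3*o) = o*(o + 3)*(o + 3)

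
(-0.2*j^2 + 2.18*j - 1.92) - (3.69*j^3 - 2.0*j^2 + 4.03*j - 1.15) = -3.69*j^3 + 1.8*j^2 - 1.85*j - 0.77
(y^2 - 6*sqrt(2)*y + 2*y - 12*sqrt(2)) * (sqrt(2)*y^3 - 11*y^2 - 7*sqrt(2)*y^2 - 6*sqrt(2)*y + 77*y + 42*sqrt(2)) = sqrt(2)*y^5 - 23*y^4 - 5*sqrt(2)*y^4 + 46*sqrt(2)*y^3 + 115*y^3 - 300*sqrt(2)*y^2 + 394*y^2 - 840*sqrt(2)*y - 360*y - 1008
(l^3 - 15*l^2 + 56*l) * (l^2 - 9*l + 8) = l^5 - 24*l^4 + 199*l^3 - 624*l^2 + 448*l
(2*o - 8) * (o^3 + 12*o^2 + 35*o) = 2*o^4 + 16*o^3 - 26*o^2 - 280*o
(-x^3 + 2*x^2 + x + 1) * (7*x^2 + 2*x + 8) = -7*x^5 + 12*x^4 + 3*x^3 + 25*x^2 + 10*x + 8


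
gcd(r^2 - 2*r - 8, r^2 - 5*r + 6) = 1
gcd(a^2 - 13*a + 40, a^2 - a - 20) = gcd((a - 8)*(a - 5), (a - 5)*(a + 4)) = a - 5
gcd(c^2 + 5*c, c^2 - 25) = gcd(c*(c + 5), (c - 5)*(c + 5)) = c + 5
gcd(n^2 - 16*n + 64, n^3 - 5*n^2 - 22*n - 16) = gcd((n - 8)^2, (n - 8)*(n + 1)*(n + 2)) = n - 8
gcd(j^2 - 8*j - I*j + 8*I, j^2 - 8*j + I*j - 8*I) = j - 8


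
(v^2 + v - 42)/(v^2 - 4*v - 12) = (v + 7)/(v + 2)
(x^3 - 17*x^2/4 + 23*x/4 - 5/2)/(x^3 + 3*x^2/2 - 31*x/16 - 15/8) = 4*(x^2 - 3*x + 2)/(4*x^2 + 11*x + 6)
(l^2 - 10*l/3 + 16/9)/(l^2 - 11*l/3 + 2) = (l - 8/3)/(l - 3)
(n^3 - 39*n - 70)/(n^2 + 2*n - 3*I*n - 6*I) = (n^2 - 2*n - 35)/(n - 3*I)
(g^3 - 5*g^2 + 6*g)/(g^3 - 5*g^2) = (g^2 - 5*g + 6)/(g*(g - 5))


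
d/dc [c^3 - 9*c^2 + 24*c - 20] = 3*c^2 - 18*c + 24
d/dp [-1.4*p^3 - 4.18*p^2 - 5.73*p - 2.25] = -4.2*p^2 - 8.36*p - 5.73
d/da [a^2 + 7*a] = 2*a + 7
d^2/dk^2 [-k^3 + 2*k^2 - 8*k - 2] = 4 - 6*k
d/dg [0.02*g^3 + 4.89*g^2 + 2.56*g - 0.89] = 0.06*g^2 + 9.78*g + 2.56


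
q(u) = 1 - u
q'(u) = -1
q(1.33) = -0.33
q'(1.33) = -1.00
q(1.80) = -0.80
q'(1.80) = -1.00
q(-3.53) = 4.53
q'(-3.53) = -1.00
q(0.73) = 0.27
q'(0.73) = -1.00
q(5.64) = -4.64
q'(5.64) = -1.00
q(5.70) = -4.70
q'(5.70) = -1.00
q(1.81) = -0.81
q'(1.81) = -1.00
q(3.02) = -2.02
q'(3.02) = -1.00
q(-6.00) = 7.00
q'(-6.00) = -1.00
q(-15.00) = 16.00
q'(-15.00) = -1.00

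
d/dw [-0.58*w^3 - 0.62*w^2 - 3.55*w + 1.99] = -1.74*w^2 - 1.24*w - 3.55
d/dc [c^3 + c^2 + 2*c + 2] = 3*c^2 + 2*c + 2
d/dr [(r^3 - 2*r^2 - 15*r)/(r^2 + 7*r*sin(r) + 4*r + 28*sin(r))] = (r*(-r^2 + 2*r + 15)*(7*r*cos(r) + 2*r + 7*sin(r) + 28*cos(r) + 4) + (3*r^2 - 4*r - 15)*(r^2 + 7*r*sin(r) + 4*r + 28*sin(r)))/((r + 4)^2*(r + 7*sin(r))^2)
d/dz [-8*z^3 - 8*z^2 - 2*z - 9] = -24*z^2 - 16*z - 2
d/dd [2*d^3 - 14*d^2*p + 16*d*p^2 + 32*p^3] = 6*d^2 - 28*d*p + 16*p^2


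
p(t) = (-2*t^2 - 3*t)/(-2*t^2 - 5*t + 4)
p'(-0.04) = -0.64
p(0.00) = 0.00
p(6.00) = 0.92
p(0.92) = 1.94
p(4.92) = 0.92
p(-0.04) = 0.03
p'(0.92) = -4.44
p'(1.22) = -0.99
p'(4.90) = 0.00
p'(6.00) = 0.00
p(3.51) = 0.92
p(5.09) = 0.92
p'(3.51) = -0.01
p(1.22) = 1.31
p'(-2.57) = 4.19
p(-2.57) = -1.51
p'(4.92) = 0.00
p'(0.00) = -0.75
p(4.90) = 0.92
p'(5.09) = 0.00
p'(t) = (-4*t - 3)/(-2*t^2 - 5*t + 4) + (4*t + 5)*(-2*t^2 - 3*t)/(-2*t^2 - 5*t + 4)^2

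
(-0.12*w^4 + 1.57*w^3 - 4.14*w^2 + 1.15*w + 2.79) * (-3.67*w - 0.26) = 0.4404*w^5 - 5.7307*w^4 + 14.7856*w^3 - 3.1441*w^2 - 10.5383*w - 0.7254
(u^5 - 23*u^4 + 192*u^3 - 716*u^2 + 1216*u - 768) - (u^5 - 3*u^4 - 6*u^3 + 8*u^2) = -20*u^4 + 198*u^3 - 724*u^2 + 1216*u - 768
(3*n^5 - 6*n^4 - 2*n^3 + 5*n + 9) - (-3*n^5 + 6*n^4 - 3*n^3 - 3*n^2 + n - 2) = 6*n^5 - 12*n^4 + n^3 + 3*n^2 + 4*n + 11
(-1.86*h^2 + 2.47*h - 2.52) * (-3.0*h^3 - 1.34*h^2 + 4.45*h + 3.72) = 5.58*h^5 - 4.9176*h^4 - 4.0268*h^3 + 7.4491*h^2 - 2.0256*h - 9.3744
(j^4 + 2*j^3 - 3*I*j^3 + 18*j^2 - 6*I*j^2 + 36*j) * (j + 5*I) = j^5 + 2*j^4 + 2*I*j^4 + 33*j^3 + 4*I*j^3 + 66*j^2 + 90*I*j^2 + 180*I*j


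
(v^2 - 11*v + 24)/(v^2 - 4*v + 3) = (v - 8)/(v - 1)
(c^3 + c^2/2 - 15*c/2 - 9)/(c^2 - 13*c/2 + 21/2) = (2*c^2 + 7*c + 6)/(2*c - 7)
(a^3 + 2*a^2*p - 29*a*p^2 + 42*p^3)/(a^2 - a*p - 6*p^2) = (a^2 + 5*a*p - 14*p^2)/(a + 2*p)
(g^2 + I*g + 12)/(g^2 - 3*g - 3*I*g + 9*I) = (g + 4*I)/(g - 3)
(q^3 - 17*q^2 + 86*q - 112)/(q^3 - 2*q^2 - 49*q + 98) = (q - 8)/(q + 7)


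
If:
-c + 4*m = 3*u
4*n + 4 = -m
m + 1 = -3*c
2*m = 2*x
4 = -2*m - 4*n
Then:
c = -1/3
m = 0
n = -1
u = 1/9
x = 0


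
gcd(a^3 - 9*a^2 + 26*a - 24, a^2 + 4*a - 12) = a - 2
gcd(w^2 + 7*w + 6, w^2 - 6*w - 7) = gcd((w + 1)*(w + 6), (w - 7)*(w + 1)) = w + 1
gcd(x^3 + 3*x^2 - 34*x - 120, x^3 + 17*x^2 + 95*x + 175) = x + 5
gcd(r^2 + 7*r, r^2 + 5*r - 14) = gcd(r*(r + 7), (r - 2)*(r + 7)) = r + 7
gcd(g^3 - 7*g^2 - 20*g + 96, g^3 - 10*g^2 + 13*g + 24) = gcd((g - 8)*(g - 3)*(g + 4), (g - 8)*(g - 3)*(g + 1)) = g^2 - 11*g + 24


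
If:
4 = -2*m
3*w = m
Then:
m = -2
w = -2/3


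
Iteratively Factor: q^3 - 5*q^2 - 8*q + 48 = (q - 4)*(q^2 - q - 12) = (q - 4)^2*(q + 3)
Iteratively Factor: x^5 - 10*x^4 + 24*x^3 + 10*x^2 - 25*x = (x - 1)*(x^4 - 9*x^3 + 15*x^2 + 25*x) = (x - 5)*(x - 1)*(x^3 - 4*x^2 - 5*x) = (x - 5)*(x - 1)*(x + 1)*(x^2 - 5*x) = x*(x - 5)*(x - 1)*(x + 1)*(x - 5)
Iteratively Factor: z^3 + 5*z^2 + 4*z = (z)*(z^2 + 5*z + 4) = z*(z + 1)*(z + 4)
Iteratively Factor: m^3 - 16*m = (m - 4)*(m^2 + 4*m) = (m - 4)*(m + 4)*(m)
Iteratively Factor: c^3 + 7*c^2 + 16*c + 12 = (c + 2)*(c^2 + 5*c + 6) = (c + 2)*(c + 3)*(c + 2)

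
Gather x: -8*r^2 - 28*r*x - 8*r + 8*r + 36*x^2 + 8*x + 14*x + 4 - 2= -8*r^2 + 36*x^2 + x*(22 - 28*r) + 2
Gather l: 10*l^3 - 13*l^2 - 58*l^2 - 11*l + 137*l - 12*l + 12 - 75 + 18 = 10*l^3 - 71*l^2 + 114*l - 45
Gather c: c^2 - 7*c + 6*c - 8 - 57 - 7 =c^2 - c - 72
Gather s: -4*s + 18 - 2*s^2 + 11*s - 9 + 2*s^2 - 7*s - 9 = 0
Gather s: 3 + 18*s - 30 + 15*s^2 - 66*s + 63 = 15*s^2 - 48*s + 36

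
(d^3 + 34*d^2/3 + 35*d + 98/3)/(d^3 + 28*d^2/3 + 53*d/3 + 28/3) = (3*d^2 + 13*d + 14)/(3*d^2 + 7*d + 4)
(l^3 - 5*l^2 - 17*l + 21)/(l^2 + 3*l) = l - 8 + 7/l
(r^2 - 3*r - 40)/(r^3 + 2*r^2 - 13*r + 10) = (r - 8)/(r^2 - 3*r + 2)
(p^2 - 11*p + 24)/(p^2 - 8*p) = (p - 3)/p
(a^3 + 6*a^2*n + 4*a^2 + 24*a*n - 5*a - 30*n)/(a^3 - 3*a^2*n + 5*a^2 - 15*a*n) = (a^2 + 6*a*n - a - 6*n)/(a*(a - 3*n))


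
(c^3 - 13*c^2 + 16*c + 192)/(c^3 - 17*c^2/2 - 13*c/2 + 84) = 2*(c - 8)/(2*c - 7)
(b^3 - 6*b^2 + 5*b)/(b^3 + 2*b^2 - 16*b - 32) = b*(b^2 - 6*b + 5)/(b^3 + 2*b^2 - 16*b - 32)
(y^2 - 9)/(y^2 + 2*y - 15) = (y + 3)/(y + 5)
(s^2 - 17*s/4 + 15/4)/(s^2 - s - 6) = (s - 5/4)/(s + 2)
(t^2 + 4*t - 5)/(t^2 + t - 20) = (t - 1)/(t - 4)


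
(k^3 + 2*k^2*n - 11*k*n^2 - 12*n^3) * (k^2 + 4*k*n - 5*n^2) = k^5 + 6*k^4*n - 8*k^3*n^2 - 66*k^2*n^3 + 7*k*n^4 + 60*n^5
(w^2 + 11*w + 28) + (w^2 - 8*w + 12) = 2*w^2 + 3*w + 40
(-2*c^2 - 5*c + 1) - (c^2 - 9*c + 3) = -3*c^2 + 4*c - 2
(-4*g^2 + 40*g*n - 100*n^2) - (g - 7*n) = -4*g^2 + 40*g*n - g - 100*n^2 + 7*n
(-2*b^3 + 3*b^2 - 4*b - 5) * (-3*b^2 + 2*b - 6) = 6*b^5 - 13*b^4 + 30*b^3 - 11*b^2 + 14*b + 30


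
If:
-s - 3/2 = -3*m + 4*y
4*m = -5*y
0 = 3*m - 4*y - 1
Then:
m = 5/31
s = -1/2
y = -4/31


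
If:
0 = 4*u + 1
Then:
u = -1/4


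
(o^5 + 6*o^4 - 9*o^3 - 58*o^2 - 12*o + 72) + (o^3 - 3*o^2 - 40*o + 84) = o^5 + 6*o^4 - 8*o^3 - 61*o^2 - 52*o + 156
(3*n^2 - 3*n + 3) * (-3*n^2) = -9*n^4 + 9*n^3 - 9*n^2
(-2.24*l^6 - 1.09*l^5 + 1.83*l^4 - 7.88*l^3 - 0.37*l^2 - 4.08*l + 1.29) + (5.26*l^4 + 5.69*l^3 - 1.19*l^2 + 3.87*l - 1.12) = -2.24*l^6 - 1.09*l^5 + 7.09*l^4 - 2.19*l^3 - 1.56*l^2 - 0.21*l + 0.17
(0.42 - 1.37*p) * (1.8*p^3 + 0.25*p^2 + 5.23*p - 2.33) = -2.466*p^4 + 0.4135*p^3 - 7.0601*p^2 + 5.3887*p - 0.9786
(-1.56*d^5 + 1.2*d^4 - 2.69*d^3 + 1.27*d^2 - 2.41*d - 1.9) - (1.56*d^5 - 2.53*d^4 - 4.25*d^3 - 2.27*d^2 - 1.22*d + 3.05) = -3.12*d^5 + 3.73*d^4 + 1.56*d^3 + 3.54*d^2 - 1.19*d - 4.95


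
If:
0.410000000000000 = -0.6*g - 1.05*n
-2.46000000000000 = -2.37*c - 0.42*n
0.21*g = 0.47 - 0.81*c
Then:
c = 0.96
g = -1.46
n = 0.44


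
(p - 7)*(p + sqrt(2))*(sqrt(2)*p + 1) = sqrt(2)*p^3 - 7*sqrt(2)*p^2 + 3*p^2 - 21*p + sqrt(2)*p - 7*sqrt(2)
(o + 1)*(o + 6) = o^2 + 7*o + 6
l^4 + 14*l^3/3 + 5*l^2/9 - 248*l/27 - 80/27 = (l - 4/3)*(l + 1/3)*(l + 5/3)*(l + 4)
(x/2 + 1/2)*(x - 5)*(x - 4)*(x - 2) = x^4/2 - 5*x^3 + 27*x^2/2 - x - 20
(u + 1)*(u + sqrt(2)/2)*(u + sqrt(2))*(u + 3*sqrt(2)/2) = u^4 + u^3 + 3*sqrt(2)*u^3 + 3*sqrt(2)*u^2 + 11*u^2/2 + 3*sqrt(2)*u/2 + 11*u/2 + 3*sqrt(2)/2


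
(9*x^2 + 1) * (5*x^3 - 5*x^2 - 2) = 45*x^5 - 45*x^4 + 5*x^3 - 23*x^2 - 2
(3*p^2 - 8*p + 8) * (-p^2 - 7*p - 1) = -3*p^4 - 13*p^3 + 45*p^2 - 48*p - 8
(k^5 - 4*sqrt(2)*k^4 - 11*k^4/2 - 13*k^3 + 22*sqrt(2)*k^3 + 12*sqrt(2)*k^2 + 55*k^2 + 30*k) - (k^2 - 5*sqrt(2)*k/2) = k^5 - 4*sqrt(2)*k^4 - 11*k^4/2 - 13*k^3 + 22*sqrt(2)*k^3 + 12*sqrt(2)*k^2 + 54*k^2 + 5*sqrt(2)*k/2 + 30*k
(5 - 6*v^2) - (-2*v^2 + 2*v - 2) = -4*v^2 - 2*v + 7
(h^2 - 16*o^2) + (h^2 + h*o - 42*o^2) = 2*h^2 + h*o - 58*o^2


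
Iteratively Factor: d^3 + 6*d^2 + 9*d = (d + 3)*(d^2 + 3*d) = (d + 3)^2*(d)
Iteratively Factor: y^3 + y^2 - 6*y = (y)*(y^2 + y - 6) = y*(y + 3)*(y - 2)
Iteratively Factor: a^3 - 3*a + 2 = (a + 2)*(a^2 - 2*a + 1) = (a - 1)*(a + 2)*(a - 1)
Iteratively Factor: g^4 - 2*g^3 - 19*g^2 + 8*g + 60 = (g - 2)*(g^3 - 19*g - 30) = (g - 2)*(g + 3)*(g^2 - 3*g - 10) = (g - 2)*(g + 2)*(g + 3)*(g - 5)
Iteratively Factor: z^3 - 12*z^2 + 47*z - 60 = (z - 4)*(z^2 - 8*z + 15) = (z - 4)*(z - 3)*(z - 5)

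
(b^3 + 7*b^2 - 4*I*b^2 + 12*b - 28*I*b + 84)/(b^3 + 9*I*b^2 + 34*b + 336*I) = (b^2 + b*(7 + 2*I) + 14*I)/(b^2 + 15*I*b - 56)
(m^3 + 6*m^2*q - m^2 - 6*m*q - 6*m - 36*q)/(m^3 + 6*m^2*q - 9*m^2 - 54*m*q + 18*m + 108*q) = (m + 2)/(m - 6)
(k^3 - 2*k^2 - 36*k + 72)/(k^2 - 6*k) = k + 4 - 12/k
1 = 1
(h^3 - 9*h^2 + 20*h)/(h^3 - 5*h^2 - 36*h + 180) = h*(h - 4)/(h^2 - 36)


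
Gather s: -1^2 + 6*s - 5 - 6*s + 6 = 0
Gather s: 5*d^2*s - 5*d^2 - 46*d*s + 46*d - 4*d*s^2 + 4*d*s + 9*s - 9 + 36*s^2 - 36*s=-5*d^2 + 46*d + s^2*(36 - 4*d) + s*(5*d^2 - 42*d - 27) - 9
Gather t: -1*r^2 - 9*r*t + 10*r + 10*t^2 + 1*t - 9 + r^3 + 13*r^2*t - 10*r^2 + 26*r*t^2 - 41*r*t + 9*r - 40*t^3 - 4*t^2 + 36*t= r^3 - 11*r^2 + 19*r - 40*t^3 + t^2*(26*r + 6) + t*(13*r^2 - 50*r + 37) - 9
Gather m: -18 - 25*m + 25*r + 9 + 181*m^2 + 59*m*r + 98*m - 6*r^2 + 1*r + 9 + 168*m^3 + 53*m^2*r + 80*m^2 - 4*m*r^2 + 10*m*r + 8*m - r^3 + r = 168*m^3 + m^2*(53*r + 261) + m*(-4*r^2 + 69*r + 81) - r^3 - 6*r^2 + 27*r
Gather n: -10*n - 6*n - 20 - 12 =-16*n - 32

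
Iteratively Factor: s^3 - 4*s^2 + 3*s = (s)*(s^2 - 4*s + 3) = s*(s - 1)*(s - 3)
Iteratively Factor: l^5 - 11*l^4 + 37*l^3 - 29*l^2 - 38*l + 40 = (l - 4)*(l^4 - 7*l^3 + 9*l^2 + 7*l - 10) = (l - 4)*(l - 2)*(l^3 - 5*l^2 - l + 5) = (l - 4)*(l - 2)*(l - 1)*(l^2 - 4*l - 5) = (l - 4)*(l - 2)*(l - 1)*(l + 1)*(l - 5)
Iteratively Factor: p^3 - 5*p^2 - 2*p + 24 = (p + 2)*(p^2 - 7*p + 12) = (p - 3)*(p + 2)*(p - 4)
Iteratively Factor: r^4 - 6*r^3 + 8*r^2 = (r)*(r^3 - 6*r^2 + 8*r) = r*(r - 4)*(r^2 - 2*r) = r^2*(r - 4)*(r - 2)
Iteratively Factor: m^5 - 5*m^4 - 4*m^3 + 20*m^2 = (m - 2)*(m^4 - 3*m^3 - 10*m^2) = (m - 5)*(m - 2)*(m^3 + 2*m^2) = m*(m - 5)*(m - 2)*(m^2 + 2*m) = m^2*(m - 5)*(m - 2)*(m + 2)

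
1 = 1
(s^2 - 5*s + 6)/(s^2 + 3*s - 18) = (s - 2)/(s + 6)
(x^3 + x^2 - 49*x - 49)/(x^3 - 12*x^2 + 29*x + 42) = (x + 7)/(x - 6)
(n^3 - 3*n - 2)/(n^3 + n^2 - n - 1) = (n - 2)/(n - 1)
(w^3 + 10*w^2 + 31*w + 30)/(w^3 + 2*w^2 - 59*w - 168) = (w^2 + 7*w + 10)/(w^2 - w - 56)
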